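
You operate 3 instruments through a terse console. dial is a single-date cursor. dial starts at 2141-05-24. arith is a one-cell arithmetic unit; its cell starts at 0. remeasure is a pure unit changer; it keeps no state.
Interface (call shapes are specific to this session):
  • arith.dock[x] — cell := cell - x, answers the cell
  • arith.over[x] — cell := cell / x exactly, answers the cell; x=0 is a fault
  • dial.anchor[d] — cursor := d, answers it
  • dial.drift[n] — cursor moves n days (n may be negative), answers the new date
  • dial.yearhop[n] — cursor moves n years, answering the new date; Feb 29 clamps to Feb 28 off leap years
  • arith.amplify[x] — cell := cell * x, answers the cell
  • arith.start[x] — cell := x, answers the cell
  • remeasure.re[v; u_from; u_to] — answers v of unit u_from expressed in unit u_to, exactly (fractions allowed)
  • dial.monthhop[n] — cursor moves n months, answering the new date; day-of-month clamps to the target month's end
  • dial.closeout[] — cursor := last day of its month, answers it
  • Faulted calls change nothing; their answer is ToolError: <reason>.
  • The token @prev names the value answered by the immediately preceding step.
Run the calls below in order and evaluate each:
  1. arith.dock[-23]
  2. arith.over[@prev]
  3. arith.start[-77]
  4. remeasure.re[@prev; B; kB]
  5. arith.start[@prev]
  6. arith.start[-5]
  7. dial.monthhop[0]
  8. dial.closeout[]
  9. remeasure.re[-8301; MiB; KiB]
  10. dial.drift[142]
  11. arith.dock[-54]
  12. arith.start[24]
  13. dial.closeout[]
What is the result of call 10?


Answer: 2141-10-20

Derivation:
CALL dock[x=-23]
RET  23
CALL over[x=@prev]
RET  1
CALL start[x=-77]
RET  -77
CALL re[v=@prev; u_from=B; u_to=kB]
RET  -77/1000
CALL start[x=@prev]
RET  -77/1000
CALL start[x=-5]
RET  -5
CALL monthhop[n=0]
RET  2141-05-24
CALL closeout[]
RET  2141-05-31
CALL re[v=-8301; u_from=MiB; u_to=KiB]
RET  -8500224
CALL drift[n=142]
RET  2141-10-20
CALL dock[x=-54]
RET  49
CALL start[x=24]
RET  24
CALL closeout[]
RET  2141-10-31


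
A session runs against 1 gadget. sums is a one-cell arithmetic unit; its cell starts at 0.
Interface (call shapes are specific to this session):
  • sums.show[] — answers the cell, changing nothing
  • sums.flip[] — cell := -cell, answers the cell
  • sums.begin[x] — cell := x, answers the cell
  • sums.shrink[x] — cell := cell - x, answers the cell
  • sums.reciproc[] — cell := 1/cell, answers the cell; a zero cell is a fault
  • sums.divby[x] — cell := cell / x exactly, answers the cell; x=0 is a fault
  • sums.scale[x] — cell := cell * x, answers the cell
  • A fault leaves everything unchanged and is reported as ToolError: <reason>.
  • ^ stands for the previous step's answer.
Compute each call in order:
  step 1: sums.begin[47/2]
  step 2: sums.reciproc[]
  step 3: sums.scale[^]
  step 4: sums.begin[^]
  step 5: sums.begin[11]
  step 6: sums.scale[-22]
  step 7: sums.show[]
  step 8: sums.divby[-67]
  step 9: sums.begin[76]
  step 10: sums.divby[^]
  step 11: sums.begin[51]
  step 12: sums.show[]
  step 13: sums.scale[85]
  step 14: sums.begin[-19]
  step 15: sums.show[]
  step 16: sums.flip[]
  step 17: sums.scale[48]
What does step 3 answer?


[in] sums.begin x: 47/2
  47/2
[in] sums.reciproc
  2/47
[in] sums.scale x: ^
  4/2209
[in] sums.begin x: ^
  4/2209
[in] sums.begin x: 11
  11
[in] sums.scale x: -22
  -242
[in] sums.show
  -242
[in] sums.divby x: -67
  242/67
[in] sums.begin x: 76
  76
[in] sums.divby x: ^
  1
[in] sums.begin x: 51
  51
[in] sums.show
  51
[in] sums.scale x: 85
  4335
[in] sums.begin x: -19
  -19
[in] sums.show
  -19
[in] sums.flip
  19
[in] sums.scale x: 48
  912

Answer: 4/2209


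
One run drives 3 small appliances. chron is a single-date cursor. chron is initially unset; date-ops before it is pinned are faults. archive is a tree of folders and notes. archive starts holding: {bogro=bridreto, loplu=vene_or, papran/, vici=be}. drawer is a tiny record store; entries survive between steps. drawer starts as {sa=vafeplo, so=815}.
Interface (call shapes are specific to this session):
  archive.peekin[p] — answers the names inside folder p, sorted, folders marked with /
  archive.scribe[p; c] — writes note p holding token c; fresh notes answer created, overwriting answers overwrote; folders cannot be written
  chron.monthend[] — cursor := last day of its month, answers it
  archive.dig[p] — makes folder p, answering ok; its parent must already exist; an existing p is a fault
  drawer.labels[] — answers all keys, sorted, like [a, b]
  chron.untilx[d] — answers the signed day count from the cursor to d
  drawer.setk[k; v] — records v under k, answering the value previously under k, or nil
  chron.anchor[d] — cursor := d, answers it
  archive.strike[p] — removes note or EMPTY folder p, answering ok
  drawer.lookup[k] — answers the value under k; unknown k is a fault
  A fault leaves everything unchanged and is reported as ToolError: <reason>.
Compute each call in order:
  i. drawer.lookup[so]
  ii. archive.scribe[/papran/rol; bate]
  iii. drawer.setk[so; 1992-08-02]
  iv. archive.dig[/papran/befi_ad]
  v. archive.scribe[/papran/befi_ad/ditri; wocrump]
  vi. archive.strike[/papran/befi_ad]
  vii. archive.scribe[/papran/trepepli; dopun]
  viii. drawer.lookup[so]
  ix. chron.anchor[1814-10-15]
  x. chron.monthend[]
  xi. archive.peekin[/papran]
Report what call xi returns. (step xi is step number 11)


Answer: [befi_ad/, rol, trepepli]

Derivation:
Step: drawer.lookup[so]
Result: 815
Step: archive.scribe[/papran/rol; bate]
Result: created
Step: drawer.setk[so; 1992-08-02]
Result: 815
Step: archive.dig[/papran/befi_ad]
Result: ok
Step: archive.scribe[/papran/befi_ad/ditri; wocrump]
Result: created
Step: archive.strike[/papran/befi_ad]
Result: ToolError: not empty
Step: archive.scribe[/papran/trepepli; dopun]
Result: created
Step: drawer.lookup[so]
Result: 1992-08-02
Step: chron.anchor[1814-10-15]
Result: 1814-10-15
Step: chron.monthend[]
Result: 1814-10-31
Step: archive.peekin[/papran]
Result: [befi_ad/, rol, trepepli]


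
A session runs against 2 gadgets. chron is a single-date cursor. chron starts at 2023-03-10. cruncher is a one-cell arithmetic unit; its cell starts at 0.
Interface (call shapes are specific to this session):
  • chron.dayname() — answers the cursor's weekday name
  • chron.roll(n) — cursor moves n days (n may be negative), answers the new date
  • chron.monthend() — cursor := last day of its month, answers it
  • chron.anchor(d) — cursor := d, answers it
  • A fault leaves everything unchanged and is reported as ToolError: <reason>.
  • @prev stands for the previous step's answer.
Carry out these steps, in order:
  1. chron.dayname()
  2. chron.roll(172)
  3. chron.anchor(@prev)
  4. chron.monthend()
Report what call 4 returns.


Answer: 2023-08-31

Derivation:
Using chron.dayname, and get Friday.
I invoke chron.roll(n→172), which returns 2023-08-29.
Calling chron.anchor(d→@prev), → 2023-08-29.
Using chron.monthend, and see 2023-08-31.


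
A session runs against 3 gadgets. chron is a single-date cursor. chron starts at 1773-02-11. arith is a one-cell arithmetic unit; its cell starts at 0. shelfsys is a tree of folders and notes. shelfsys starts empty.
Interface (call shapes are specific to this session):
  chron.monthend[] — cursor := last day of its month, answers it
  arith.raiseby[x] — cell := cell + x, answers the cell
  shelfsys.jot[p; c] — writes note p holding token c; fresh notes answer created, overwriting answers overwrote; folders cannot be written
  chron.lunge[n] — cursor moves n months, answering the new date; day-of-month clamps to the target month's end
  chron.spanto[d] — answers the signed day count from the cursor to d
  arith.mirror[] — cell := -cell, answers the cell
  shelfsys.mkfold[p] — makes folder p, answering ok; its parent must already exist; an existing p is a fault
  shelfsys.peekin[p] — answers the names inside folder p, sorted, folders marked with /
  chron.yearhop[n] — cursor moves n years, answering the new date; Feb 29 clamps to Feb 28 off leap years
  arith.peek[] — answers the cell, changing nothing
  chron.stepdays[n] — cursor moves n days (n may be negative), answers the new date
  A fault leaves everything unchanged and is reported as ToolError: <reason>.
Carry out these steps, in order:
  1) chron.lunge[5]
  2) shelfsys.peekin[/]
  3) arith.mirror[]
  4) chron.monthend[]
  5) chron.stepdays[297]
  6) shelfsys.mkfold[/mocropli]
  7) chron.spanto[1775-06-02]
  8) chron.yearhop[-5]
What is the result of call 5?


CALL lunge[n=5]
RET  1773-07-11
CALL peekin[p=/]
RET  []
CALL mirror[]
RET  0
CALL monthend[]
RET  1773-07-31
CALL stepdays[n=297]
RET  1774-05-24
CALL mkfold[p=/mocropli]
RET  ok
CALL spanto[d=1775-06-02]
RET  374
CALL yearhop[n=-5]
RET  1769-05-24

Answer: 1774-05-24


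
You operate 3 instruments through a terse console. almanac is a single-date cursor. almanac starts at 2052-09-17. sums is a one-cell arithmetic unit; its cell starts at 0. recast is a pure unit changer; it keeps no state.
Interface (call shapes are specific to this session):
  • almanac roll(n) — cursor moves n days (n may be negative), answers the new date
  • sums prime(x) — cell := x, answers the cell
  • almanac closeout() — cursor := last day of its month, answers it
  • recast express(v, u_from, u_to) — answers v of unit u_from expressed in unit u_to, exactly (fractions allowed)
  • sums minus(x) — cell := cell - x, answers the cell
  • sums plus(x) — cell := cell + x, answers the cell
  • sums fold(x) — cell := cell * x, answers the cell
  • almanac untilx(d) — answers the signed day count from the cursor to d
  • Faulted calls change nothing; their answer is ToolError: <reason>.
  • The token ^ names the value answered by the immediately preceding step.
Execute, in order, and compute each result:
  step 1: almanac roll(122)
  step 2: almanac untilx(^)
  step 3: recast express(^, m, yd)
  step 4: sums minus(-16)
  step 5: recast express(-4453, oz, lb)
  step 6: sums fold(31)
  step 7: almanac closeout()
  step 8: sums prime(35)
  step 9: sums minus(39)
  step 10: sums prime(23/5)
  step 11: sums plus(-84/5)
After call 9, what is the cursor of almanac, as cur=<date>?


Answer: cur=2053-01-31

Derivation:
==> almanac roll(n='122')
<== 2053-01-17
==> almanac untilx(d='^')
<== 0
==> recast express(v='^', u_from='m', u_to='yd')
<== 0
==> sums minus(x='-16')
<== 16
==> recast express(v='-4453', u_from='oz', u_to='lb')
<== -4453/16
==> sums fold(x='31')
<== 496
==> almanac closeout()
<== 2053-01-31
==> sums prime(x='35')
<== 35
==> sums minus(x='39')
<== -4
==> sums prime(x='23/5')
<== 23/5
==> sums plus(x='-84/5')
<== -61/5


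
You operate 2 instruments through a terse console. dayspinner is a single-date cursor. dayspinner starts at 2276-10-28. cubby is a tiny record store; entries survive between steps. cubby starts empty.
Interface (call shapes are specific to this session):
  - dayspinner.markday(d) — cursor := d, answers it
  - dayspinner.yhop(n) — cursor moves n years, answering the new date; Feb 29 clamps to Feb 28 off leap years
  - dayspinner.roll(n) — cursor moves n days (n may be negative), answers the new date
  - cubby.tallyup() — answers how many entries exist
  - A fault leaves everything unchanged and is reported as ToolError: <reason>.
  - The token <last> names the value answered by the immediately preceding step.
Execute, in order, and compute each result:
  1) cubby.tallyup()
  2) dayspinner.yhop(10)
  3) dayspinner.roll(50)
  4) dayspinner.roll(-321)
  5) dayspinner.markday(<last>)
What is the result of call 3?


Answer: 2286-12-17

Derivation:
Now I run cubby.tallyup(), and get 0.
Using dayspinner.yhop(n=10), yielding 2286-10-28.
I call dayspinner.roll(n=50), and observe 2286-12-17.
Now I run dayspinner.roll(n=-321), and get 2286-01-30.
Then dayspinner.markday(d=<last>), yielding 2286-01-30.


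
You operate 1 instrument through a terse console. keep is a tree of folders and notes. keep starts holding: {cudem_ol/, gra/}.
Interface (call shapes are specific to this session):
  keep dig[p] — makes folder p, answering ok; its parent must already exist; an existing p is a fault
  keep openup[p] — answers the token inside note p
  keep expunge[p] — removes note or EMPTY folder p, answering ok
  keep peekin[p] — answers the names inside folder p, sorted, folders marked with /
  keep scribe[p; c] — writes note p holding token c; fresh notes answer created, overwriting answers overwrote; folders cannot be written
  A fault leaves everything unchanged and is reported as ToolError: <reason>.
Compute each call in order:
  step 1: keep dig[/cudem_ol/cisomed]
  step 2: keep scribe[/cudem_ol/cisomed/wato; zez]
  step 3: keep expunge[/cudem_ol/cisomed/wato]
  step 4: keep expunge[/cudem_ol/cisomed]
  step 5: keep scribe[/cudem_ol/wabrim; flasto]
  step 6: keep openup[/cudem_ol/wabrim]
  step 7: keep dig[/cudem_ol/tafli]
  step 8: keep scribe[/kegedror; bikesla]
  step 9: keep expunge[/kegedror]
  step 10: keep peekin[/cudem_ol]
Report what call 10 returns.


Answer: [tafli/, wabrim]

Derivation:
Step: keep dig[p→/cudem_ol/cisomed]
Result: ok
Step: keep scribe[p→/cudem_ol/cisomed/wato; c→zez]
Result: created
Step: keep expunge[p→/cudem_ol/cisomed/wato]
Result: ok
Step: keep expunge[p→/cudem_ol/cisomed]
Result: ok
Step: keep scribe[p→/cudem_ol/wabrim; c→flasto]
Result: created
Step: keep openup[p→/cudem_ol/wabrim]
Result: flasto
Step: keep dig[p→/cudem_ol/tafli]
Result: ok
Step: keep scribe[p→/kegedror; c→bikesla]
Result: created
Step: keep expunge[p→/kegedror]
Result: ok
Step: keep peekin[p→/cudem_ol]
Result: [tafli/, wabrim]


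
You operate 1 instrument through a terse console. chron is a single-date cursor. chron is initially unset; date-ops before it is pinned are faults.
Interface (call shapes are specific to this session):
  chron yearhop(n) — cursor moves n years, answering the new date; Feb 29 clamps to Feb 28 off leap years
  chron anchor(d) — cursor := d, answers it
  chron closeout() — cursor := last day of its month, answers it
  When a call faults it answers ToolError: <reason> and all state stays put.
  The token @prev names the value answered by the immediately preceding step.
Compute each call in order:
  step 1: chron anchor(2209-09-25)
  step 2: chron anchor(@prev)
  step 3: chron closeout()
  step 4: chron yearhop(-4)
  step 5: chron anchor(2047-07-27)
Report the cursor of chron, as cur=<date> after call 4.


>>> chron anchor d: 2209-09-25
:: 2209-09-25
>>> chron anchor d: @prev
:: 2209-09-25
>>> chron closeout
:: 2209-09-30
>>> chron yearhop n: -4
:: 2205-09-30
>>> chron anchor d: 2047-07-27
:: 2047-07-27

Answer: cur=2205-09-30


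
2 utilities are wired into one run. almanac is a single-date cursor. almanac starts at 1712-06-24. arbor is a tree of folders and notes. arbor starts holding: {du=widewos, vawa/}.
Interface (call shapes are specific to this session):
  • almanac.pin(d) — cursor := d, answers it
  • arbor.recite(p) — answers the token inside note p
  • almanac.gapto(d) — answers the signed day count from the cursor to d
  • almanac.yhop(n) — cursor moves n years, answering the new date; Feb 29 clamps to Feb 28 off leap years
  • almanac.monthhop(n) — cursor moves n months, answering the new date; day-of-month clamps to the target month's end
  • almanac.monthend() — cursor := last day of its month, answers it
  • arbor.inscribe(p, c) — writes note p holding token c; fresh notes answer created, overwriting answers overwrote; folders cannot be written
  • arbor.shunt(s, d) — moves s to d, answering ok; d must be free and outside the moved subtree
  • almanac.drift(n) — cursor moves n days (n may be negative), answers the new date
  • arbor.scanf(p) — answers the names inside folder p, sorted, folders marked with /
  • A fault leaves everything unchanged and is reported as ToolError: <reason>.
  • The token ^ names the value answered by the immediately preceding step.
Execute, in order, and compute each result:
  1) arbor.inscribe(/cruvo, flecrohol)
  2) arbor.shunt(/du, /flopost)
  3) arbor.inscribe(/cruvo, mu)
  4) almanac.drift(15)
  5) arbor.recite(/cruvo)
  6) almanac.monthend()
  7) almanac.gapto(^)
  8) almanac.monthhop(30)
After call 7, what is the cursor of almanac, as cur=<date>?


-- 1. arbor.inscribe(p: /cruvo, c: flecrohol) => created
-- 2. arbor.shunt(s: /du, d: /flopost) => ok
-- 3. arbor.inscribe(p: /cruvo, c: mu) => overwrote
-- 4. almanac.drift(n: 15) => 1712-07-09
-- 5. arbor.recite(p: /cruvo) => mu
-- 6. almanac.monthend() => 1712-07-31
-- 7. almanac.gapto(d: ^) => 0
-- 8. almanac.monthhop(n: 30) => 1715-01-31

Answer: cur=1712-07-31


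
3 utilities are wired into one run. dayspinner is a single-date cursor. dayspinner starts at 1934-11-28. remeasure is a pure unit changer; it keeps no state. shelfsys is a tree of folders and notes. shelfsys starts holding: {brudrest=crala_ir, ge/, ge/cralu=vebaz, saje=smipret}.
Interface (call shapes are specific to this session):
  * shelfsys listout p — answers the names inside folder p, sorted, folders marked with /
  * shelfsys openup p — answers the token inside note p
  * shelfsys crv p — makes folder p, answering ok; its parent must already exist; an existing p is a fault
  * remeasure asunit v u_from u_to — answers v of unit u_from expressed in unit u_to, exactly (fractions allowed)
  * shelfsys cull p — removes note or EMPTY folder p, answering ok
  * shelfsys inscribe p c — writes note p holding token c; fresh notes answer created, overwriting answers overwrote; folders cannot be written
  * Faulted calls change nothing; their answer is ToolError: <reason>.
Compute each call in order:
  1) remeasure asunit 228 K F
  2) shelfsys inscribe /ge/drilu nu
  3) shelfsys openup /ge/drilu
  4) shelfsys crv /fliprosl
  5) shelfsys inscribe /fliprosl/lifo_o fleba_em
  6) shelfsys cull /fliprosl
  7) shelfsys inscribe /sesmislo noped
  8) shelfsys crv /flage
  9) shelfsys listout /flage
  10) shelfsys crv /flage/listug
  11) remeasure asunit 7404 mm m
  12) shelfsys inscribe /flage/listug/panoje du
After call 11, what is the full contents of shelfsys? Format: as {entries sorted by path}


Answer: {brudrest=crala_ir, flage/, flage/listug/, fliprosl/, fliprosl/lifo_o=fleba_em, ge/, ge/cralu=vebaz, ge/drilu=nu, saje=smipret, sesmislo=noped}

Derivation:
% remeasure asunit(v='228', u_from='K', u_to='F') == -4927/100
% shelfsys inscribe(p='/ge/drilu', c='nu') == created
% shelfsys openup(p='/ge/drilu') == nu
% shelfsys crv(p='/fliprosl') == ok
% shelfsys inscribe(p='/fliprosl/lifo_o', c='fleba_em') == created
% shelfsys cull(p='/fliprosl') == ToolError: not empty
% shelfsys inscribe(p='/sesmislo', c='noped') == created
% shelfsys crv(p='/flage') == ok
% shelfsys listout(p='/flage') == []
% shelfsys crv(p='/flage/listug') == ok
% remeasure asunit(v='7404', u_from='mm', u_to='m') == 1851/250
% shelfsys inscribe(p='/flage/listug/panoje', c='du') == created


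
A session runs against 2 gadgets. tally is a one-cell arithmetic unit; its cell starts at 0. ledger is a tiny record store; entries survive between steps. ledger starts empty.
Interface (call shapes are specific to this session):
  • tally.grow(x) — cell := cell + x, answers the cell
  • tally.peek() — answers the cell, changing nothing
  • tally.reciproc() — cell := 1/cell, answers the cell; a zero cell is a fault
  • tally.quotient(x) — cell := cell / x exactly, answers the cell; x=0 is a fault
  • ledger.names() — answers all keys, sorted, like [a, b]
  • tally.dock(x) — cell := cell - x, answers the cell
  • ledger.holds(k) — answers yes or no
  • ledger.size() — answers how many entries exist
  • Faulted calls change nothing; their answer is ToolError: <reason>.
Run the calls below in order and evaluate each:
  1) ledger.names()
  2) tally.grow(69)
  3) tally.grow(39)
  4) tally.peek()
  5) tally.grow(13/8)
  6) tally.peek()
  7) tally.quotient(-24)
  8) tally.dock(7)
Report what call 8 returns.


→ ledger.names()
← []
→ tally.grow(x=69)
← 69
→ tally.grow(x=39)
← 108
→ tally.peek()
← 108
→ tally.grow(x=13/8)
← 877/8
→ tally.peek()
← 877/8
→ tally.quotient(x=-24)
← -877/192
→ tally.dock(x=7)
← -2221/192

Answer: -2221/192


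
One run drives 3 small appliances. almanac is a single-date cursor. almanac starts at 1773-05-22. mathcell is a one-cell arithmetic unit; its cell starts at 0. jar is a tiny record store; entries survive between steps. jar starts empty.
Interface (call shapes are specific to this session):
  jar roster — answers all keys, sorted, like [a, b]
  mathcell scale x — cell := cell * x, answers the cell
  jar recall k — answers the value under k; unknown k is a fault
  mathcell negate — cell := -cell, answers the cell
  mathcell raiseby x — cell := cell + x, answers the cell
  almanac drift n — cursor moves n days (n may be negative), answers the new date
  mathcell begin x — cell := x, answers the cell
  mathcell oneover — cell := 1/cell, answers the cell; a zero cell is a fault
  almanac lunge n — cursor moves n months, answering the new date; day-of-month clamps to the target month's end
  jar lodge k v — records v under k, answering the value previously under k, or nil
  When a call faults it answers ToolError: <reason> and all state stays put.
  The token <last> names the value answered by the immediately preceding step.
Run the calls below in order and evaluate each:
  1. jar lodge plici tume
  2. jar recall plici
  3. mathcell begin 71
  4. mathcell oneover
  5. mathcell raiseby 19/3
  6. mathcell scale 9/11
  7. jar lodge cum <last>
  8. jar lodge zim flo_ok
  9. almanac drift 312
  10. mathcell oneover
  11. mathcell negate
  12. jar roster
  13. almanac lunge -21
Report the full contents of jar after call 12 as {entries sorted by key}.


Answer: {cum=4056/781, plici=tume, zim=flo_ok}

Derivation:
==> jar lodge(k→plici, v→tume)
<== nil
==> jar recall(k→plici)
<== tume
==> mathcell begin(x→71)
<== 71
==> mathcell oneover()
<== 1/71
==> mathcell raiseby(x→19/3)
<== 1352/213
==> mathcell scale(x→9/11)
<== 4056/781
==> jar lodge(k→cum, v→<last>)
<== nil
==> jar lodge(k→zim, v→flo_ok)
<== nil
==> almanac drift(n→312)
<== 1774-03-30
==> mathcell oneover()
<== 781/4056
==> mathcell negate()
<== -781/4056
==> jar roster()
<== [cum, plici, zim]
==> almanac lunge(n→-21)
<== 1772-06-30


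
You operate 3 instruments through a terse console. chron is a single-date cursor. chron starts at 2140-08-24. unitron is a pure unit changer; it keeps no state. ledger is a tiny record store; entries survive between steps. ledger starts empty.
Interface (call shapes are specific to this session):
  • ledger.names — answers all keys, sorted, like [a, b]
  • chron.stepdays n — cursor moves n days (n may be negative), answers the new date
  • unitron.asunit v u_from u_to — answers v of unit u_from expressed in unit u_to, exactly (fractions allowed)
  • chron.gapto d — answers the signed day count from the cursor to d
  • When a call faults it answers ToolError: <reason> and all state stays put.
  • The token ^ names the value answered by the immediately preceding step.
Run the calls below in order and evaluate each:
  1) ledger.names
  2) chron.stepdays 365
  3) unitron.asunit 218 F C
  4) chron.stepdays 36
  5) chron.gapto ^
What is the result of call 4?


$ names
  []
$ stepdays n: 365
  2141-08-24
$ asunit v: 218 u_from: F u_to: C
  310/3
$ stepdays n: 36
  2141-09-29
$ gapto d: ^
  0

Answer: 2141-09-29


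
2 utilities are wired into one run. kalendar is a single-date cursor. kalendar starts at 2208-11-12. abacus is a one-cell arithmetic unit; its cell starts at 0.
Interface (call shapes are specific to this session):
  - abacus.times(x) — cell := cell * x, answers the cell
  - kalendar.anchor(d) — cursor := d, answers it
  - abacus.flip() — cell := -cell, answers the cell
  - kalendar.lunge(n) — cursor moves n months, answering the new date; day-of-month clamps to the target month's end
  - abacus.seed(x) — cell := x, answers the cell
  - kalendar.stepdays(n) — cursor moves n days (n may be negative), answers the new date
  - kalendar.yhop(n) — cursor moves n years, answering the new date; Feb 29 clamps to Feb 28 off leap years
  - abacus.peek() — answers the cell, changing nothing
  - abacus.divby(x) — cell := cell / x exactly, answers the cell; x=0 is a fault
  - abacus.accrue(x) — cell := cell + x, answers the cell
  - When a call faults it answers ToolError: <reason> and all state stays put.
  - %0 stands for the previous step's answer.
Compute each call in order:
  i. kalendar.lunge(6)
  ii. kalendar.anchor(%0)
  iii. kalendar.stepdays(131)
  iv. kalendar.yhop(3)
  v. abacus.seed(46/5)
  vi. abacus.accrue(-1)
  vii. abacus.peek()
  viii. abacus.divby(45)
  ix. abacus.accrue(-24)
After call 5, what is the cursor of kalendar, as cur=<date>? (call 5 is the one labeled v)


Do: kalendar.lunge[6]
See: 2209-05-12
Do: kalendar.anchor[%0]
See: 2209-05-12
Do: kalendar.stepdays[131]
See: 2209-09-20
Do: kalendar.yhop[3]
See: 2212-09-20
Do: abacus.seed[46/5]
See: 46/5
Do: abacus.accrue[-1]
See: 41/5
Do: abacus.peek[]
See: 41/5
Do: abacus.divby[45]
See: 41/225
Do: abacus.accrue[-24]
See: -5359/225

Answer: cur=2212-09-20


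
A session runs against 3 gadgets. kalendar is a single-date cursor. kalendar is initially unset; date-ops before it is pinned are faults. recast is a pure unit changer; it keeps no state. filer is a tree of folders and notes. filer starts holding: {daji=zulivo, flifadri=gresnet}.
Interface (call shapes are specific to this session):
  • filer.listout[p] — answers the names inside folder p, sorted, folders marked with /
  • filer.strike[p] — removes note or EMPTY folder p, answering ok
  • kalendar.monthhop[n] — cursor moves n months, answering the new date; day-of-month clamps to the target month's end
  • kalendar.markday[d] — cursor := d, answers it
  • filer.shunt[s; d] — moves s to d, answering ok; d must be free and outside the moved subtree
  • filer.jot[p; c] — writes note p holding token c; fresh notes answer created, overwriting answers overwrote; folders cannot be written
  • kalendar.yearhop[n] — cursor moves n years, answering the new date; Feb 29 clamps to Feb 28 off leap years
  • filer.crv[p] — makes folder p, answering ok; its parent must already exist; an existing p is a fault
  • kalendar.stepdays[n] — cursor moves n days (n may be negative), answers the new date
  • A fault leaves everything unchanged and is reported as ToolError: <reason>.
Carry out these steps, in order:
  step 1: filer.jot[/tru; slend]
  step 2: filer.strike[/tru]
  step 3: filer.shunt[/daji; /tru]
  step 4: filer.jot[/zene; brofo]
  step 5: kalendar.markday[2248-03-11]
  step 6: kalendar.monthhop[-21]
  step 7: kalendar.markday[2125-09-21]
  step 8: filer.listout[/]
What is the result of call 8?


-- jot(p=/tru, c=slend) -> created
-- strike(p=/tru) -> ok
-- shunt(s=/daji, d=/tru) -> ok
-- jot(p=/zene, c=brofo) -> created
-- markday(d=2248-03-11) -> 2248-03-11
-- monthhop(n=-21) -> 2246-06-11
-- markday(d=2125-09-21) -> 2125-09-21
-- listout(p=/) -> [flifadri, tru, zene]

Answer: [flifadri, tru, zene]


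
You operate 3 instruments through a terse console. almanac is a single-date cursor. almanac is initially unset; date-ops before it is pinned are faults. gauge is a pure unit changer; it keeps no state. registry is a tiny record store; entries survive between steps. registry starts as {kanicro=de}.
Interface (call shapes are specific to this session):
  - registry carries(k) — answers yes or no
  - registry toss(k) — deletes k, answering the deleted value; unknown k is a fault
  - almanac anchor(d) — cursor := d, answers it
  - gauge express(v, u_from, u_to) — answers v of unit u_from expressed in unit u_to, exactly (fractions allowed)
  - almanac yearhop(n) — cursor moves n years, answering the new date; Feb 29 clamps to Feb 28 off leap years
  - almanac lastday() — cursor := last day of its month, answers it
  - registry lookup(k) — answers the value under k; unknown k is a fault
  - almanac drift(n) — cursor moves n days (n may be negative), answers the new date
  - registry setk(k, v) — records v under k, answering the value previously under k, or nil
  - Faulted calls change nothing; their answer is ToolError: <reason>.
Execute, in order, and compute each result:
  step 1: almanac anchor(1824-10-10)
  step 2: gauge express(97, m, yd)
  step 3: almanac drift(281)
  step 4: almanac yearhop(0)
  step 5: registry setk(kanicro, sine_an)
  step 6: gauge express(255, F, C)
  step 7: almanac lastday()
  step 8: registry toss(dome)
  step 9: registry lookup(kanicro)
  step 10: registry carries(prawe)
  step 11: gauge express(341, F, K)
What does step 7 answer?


Answer: 1825-07-31

Derivation:
Now I run almanac anchor passing d→1824-10-10, → 1824-10-10.
Using gauge express passing v→97, u_from→m, u_to→yd, giving 121250/1143.
Invoking almanac drift passing n→281, and observe 1825-07-18.
I call almanac yearhop passing n→0: 1825-07-18.
Calling registry setk passing k→kanicro, v→sine_an, yielding de.
Next I call gauge express passing v→255, u_from→F, u_to→C, → 1115/9.
Using almanac lastday, which returns 1825-07-31.
I call registry toss passing k→dome, giving ToolError: no such key dome.
Calling registry lookup passing k→kanicro, and see sine_an.
Invoking registry carries passing k→prawe, which returns no.
Calling gauge express passing v→341, u_from→F, u_to→K: 26689/60.


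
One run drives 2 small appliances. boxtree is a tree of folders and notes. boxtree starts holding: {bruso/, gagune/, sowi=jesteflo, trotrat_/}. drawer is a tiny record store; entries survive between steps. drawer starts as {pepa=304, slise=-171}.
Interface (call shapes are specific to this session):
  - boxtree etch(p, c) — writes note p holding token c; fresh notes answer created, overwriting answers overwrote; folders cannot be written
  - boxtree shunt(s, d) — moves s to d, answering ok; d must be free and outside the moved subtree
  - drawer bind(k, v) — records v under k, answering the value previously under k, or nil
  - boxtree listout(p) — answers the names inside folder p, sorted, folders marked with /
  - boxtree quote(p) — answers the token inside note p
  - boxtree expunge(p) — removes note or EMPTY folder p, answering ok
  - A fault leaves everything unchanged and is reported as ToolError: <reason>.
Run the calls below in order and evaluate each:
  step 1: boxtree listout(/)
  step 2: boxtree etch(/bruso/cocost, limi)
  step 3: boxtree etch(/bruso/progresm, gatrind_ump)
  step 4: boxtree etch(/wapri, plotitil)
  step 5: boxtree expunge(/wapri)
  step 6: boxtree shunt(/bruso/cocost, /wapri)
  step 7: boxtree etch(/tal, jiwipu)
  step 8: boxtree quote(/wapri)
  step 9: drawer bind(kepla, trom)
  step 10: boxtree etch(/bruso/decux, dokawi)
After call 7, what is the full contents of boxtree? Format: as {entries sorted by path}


I invoke boxtree listout with p=/, which returns [bruso/, gagune/, sowi, trotrat_/].
Invoking boxtree etch with p=/bruso/cocost, c=limi, and observe created.
Then boxtree etch with p=/bruso/progresm, c=gatrind_ump: created.
Then boxtree etch with p=/wapri, c=plotitil, giving created.
I use boxtree expunge with p=/wapri, yielding ok.
Using boxtree shunt with s=/bruso/cocost, d=/wapri, — result: ok.
I use boxtree etch with p=/tal, c=jiwipu, and observe created.
Then boxtree quote with p=/wapri, yielding limi.
I try drawer bind with k=kepla, v=trom, — result: nil.
Now I run boxtree etch with p=/bruso/decux, c=dokawi, which returns created.

Answer: {bruso/, bruso/progresm=gatrind_ump, gagune/, sowi=jesteflo, tal=jiwipu, trotrat_/, wapri=limi}


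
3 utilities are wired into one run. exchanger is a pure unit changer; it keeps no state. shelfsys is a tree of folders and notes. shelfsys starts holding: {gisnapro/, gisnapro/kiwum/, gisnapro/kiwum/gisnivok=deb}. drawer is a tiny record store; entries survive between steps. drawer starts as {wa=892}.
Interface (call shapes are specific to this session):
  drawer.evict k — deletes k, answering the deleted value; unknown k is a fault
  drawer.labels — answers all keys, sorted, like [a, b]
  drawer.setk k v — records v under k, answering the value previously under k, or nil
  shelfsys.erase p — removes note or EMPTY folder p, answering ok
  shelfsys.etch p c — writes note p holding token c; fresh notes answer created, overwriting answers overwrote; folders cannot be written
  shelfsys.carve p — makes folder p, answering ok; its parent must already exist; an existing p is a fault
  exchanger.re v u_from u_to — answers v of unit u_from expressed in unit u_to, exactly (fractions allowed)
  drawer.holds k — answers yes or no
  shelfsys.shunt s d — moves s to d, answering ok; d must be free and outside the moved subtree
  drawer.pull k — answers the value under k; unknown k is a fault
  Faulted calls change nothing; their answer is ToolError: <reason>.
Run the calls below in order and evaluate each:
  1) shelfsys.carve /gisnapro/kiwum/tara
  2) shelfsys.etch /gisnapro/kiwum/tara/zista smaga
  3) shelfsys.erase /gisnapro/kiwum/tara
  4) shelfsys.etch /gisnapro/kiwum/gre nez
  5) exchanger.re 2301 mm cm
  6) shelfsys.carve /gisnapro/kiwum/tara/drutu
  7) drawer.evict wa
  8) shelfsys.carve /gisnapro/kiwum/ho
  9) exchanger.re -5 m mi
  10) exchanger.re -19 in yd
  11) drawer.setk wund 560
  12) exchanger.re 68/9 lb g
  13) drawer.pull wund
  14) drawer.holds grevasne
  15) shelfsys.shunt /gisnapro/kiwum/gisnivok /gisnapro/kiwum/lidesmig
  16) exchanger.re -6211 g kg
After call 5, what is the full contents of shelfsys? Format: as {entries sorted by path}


Using carve(p='/gisnapro/kiwum/tara'), and see ok.
Using etch(p='/gisnapro/kiwum/tara/zista', c='smaga'), yielding created.
Invoking erase(p='/gisnapro/kiwum/tara'), → ToolError: not empty.
I run etch(p='/gisnapro/kiwum/gre', c='nez'), and observe created.
Now I run re(v='2301', u_from='mm', u_to='cm'), and observe 2301/10.
I run carve(p='/gisnapro/kiwum/tara/drutu'), → ok.
Now I run evict(k='wa'), and get 892.
I run carve(p='/gisnapro/kiwum/ho'), giving ok.
Invoking re(v='-5', u_from='m', u_to='mi'), and see -625/201168.
I use re(v='-19', u_from='in', u_to='yd'), which returns -19/36.
Then setk(k='wund', v='560'), and observe nil.
Next I call re(v='68/9', u_from='lb', u_to='g'), — result: 771107029/225000.
I call pull(k='wund'), which returns 560.
I invoke holds(k='grevasne'), yielding no.
I call shunt(s='/gisnapro/kiwum/gisnivok', d='/gisnapro/kiwum/lidesmig'), giving ok.
Calling re(v='-6211', u_from='g', u_to='kg'), and get -6211/1000.

Answer: {gisnapro/, gisnapro/kiwum/, gisnapro/kiwum/gisnivok=deb, gisnapro/kiwum/gre=nez, gisnapro/kiwum/tara/, gisnapro/kiwum/tara/zista=smaga}


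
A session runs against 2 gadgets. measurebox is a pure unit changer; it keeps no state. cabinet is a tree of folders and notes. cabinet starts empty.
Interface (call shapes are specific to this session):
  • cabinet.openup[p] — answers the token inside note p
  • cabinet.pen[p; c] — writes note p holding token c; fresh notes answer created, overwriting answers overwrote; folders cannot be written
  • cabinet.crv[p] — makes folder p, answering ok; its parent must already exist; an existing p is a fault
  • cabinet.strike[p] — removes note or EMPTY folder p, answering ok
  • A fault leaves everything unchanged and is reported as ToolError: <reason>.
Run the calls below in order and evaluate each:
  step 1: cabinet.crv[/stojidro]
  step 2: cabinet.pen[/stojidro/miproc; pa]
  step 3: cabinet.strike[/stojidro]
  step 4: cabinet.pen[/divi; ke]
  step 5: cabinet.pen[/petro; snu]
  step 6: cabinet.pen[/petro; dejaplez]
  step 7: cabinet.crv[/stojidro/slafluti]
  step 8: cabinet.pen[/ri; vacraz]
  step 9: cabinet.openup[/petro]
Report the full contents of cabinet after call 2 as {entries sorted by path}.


Answer: {stojidro/, stojidro/miproc=pa}

Derivation:
# 1. cabinet.crv(p: /stojidro) == ok
# 2. cabinet.pen(p: /stojidro/miproc, c: pa) == created
# 3. cabinet.strike(p: /stojidro) == ToolError: not empty
# 4. cabinet.pen(p: /divi, c: ke) == created
# 5. cabinet.pen(p: /petro, c: snu) == created
# 6. cabinet.pen(p: /petro, c: dejaplez) == overwrote
# 7. cabinet.crv(p: /stojidro/slafluti) == ok
# 8. cabinet.pen(p: /ri, c: vacraz) == created
# 9. cabinet.openup(p: /petro) == dejaplez


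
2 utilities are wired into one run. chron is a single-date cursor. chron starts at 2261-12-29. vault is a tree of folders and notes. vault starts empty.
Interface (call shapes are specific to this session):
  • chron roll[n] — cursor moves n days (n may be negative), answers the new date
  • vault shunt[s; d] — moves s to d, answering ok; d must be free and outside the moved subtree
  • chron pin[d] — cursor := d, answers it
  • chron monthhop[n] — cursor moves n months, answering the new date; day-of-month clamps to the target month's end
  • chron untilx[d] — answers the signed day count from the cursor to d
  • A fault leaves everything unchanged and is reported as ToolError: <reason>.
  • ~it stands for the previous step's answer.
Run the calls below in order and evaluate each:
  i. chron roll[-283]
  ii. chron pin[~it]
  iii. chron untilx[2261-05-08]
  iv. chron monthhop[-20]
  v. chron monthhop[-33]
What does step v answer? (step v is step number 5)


% chron roll -283
[out] 2261-03-21
% chron pin ~it
[out] 2261-03-21
% chron untilx 2261-05-08
[out] 48
% chron monthhop -20
[out] 2259-07-21
% chron monthhop -33
[out] 2256-10-21

Answer: 2256-10-21


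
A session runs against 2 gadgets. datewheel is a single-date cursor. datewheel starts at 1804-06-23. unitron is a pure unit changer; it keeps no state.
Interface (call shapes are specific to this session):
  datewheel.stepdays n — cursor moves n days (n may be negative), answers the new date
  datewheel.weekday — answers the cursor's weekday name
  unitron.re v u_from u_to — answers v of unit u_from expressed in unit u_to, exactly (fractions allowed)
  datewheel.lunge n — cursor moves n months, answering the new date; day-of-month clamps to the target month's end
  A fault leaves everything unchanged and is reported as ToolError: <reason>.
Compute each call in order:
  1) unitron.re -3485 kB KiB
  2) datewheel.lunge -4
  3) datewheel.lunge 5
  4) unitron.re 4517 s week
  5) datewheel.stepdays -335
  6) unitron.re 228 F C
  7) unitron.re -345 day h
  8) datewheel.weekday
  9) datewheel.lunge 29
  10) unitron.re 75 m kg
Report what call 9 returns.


>>> unitron.re v='-3485' u_from='kB' u_to='KiB'
:: -435625/128
>>> datewheel.lunge n='-4'
:: 1804-02-23
>>> datewheel.lunge n='5'
:: 1804-07-23
>>> unitron.re v='4517' u_from='s' u_to='week'
:: 4517/604800
>>> datewheel.stepdays n='-335'
:: 1803-08-23
>>> unitron.re v='228' u_from='F' u_to='C'
:: 980/9
>>> unitron.re v='-345' u_from='day' u_to='h'
:: -8280
>>> datewheel.weekday
:: Tuesday
>>> datewheel.lunge n='29'
:: 1806-01-23
>>> unitron.re v='75' u_from='m' u_to='kg'
:: ToolError: incompatible units

Answer: 1806-01-23


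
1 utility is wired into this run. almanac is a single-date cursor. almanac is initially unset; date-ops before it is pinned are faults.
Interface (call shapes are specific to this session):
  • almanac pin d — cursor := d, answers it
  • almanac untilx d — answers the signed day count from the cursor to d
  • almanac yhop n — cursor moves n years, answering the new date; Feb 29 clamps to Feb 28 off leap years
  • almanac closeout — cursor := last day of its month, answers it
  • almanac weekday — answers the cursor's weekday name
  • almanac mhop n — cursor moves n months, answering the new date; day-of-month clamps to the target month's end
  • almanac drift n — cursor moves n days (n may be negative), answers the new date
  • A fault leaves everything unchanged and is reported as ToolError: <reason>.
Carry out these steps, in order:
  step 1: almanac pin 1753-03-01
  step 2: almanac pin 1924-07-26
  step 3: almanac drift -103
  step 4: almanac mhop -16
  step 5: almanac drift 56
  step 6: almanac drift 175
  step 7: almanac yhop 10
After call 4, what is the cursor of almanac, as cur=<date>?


Answer: cur=1922-12-14

Derivation:
Next I call almanac pin using d='1753-03-01', and get 1753-03-01.
Invoking almanac pin using d='1924-07-26', and get 1924-07-26.
I invoke almanac drift using n='-103', and observe 1924-04-14.
I call almanac mhop using n='-16', and get 1922-12-14.
I call almanac drift using n='56', and get 1923-02-08.
Calling almanac drift using n='175', which returns 1923-08-02.
I use almanac yhop using n='10', which returns 1933-08-02.
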